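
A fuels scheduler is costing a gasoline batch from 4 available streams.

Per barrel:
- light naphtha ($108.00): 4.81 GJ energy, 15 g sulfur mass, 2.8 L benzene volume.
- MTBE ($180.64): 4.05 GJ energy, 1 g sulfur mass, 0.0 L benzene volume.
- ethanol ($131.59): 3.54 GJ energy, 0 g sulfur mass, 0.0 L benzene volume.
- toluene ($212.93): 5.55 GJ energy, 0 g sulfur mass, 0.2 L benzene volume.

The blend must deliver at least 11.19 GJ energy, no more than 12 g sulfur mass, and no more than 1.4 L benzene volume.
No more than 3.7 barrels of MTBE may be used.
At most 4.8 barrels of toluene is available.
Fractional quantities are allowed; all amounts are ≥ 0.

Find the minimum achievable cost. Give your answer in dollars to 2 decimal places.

Let x1 = barrels of light naphtha, x2 = barrels of MTBE, x3 = barrels of ethanol, x4 = barrels of toluene.
min 108x1 + 180.64x2 + 131.59x3 + 212.93x4 subject to:
  4.81x1 + 4.05x2 + 3.54x3 + 5.55x4 ≥ 11.19   (energy)
  15x1 + 1x2 ≤ 12   (sulfur mass)
  2.8x1 + 0.2x4 ≤ 1.4   (benzene volume)
  x2 ≤ 3.7
  x4 ≤ 4.8
  x1, x2, x3, x4 ≥ 0.
The optimal basis is {light naphtha, ethanol}; MTBE, toluene drop out. There the energy and benzene volume constraints are tight.
So light naphtha = 0.5 barrels, ethanol = 2.48164 barrels.
Cost = 108·0.5 + 131.59·2.48164 = 380.5590.

$380.56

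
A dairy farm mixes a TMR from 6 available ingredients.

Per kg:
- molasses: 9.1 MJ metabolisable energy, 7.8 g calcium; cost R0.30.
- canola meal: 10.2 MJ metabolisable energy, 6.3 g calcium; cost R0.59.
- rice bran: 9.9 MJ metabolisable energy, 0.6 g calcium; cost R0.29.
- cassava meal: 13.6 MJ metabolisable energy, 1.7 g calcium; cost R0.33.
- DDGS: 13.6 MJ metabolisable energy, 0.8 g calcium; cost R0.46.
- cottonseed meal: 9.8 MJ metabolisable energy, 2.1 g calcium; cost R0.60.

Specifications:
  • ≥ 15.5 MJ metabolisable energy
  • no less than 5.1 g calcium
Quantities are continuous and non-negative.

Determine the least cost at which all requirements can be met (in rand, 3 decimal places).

R0.414

Let x1 = kg of molasses, x2 = kg of canola meal, x3 = kg of rice bran, x4 = kg of cassava meal, x5 = kg of DDGS, x6 = kg of cottonseed meal.
min 0.3x1 + 0.59x2 + 0.29x3 + 0.33x4 + 0.46x5 + 0.6x6 with:
  9.1x1 + 10.2x2 + 9.9x3 + 13.6x4 + 13.6x5 + 9.8x6 ≥ 15.5   (metabolisable energy)
  7.8x1 + 6.3x2 + 0.6x3 + 1.7x4 + 0.8x5 + 2.1x6 ≥ 5.1   (calcium)
  x1, x2, x3, x4, x5, x6 ≥ 0.
At the optimum only molasses, cassava meal are positive (canola meal, rice bran, DDGS, cottonseed meal = 0). There the metabolisable energy and calcium constraints are tight.
So molasses = 0.4747 kg, cassava meal = 0.8221 kg.
Total cost: 0.3·0.4747 + 0.33·0.8221 = 0.41370.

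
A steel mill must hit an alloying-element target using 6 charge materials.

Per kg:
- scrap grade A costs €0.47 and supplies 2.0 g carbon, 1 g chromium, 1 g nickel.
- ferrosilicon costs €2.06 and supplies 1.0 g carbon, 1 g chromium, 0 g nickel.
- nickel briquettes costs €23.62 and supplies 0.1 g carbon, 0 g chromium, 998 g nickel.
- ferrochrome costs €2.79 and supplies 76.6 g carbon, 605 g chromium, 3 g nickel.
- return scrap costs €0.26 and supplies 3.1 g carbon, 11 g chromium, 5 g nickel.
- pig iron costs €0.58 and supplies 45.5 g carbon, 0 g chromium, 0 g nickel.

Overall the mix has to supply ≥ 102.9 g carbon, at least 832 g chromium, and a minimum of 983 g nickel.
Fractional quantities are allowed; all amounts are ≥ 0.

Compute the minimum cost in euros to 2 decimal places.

Let x1 = kg of scrap grade A, x2 = kg of ferrosilicon, x3 = kg of nickel briquettes, x4 = kg of ferrochrome, x5 = kg of return scrap, x6 = kg of pig iron.
Minimise 0.47x1 + 2.06x2 + 23.62x3 + 2.79x4 + 0.26x5 + 0.58x6 with:
  2x1 + 1x2 + 0.1x3 + 76.6x4 + 3.1x5 + 45.5x6 ≥ 102.9   (carbon)
  1x1 + 1x2 + 605x4 + 11x5 ≥ 832   (chromium)
  1x1 + 998x3 + 3x4 + 5x5 ≥ 983   (nickel)
  x1, x2, x3, x4, x5, x6 ≥ 0.
At the optimum only nickel briquettes, ferrochrome are positive (scrap grade A, ferrosilicon, return scrap, pig iron = 0). The chromium and nickel requirements are met with equality.
That vertex is x3 = 0.9808, x4 = 1.375.
Hence cost = 23.62·0.9808 + 2.79·1.375 = €27.0027.

€27.00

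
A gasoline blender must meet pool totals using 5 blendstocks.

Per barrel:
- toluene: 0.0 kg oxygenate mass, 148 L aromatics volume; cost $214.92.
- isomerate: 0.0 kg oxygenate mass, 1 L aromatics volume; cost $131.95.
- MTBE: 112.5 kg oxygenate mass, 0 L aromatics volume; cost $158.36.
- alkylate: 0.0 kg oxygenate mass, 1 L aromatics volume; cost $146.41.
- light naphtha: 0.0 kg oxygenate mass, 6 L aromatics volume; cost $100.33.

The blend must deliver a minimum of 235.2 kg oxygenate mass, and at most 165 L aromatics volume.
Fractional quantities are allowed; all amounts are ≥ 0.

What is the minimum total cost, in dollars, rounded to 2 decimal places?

Treat it as an LP. Let x1 = barrels of toluene, x2 = barrels of isomerate, x3 = barrels of MTBE, x4 = barrels of alkylate, x5 = barrels of light naphtha.
Minimise 214.92x1 + 131.95x2 + 158.36x3 + 146.41x4 + 100.33x5 s.t.:
  112.5x3 ≥ 235.2   (oxygenate mass)
  148x1 + 1x2 + 1x4 + 6x5 ≤ 165   (aromatics volume)
  x1, x2, x3, x4, x5 ≥ 0.
At the optimum only MTBE is positive (toluene, isomerate, alkylate, light naphtha = 0). Binding constraint: oxygenate mass.
So MTBE = 2.0907 barrels.
Hence cost = 158.36·2.0907 = $331.0833.

$331.08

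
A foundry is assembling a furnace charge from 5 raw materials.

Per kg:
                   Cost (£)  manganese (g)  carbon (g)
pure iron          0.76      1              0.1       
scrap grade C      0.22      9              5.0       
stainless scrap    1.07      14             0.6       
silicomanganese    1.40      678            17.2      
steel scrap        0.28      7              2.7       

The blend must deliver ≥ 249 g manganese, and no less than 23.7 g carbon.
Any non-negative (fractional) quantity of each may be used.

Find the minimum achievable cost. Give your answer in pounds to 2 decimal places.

£1.25

Set it up as a linear program. Let x1 = kg of pure iron, x2 = kg of scrap grade C, x3 = kg of stainless scrap, x4 = kg of silicomanganese, x5 = kg of steel scrap.
Minimise 0.76x1 + 0.22x2 + 1.07x3 + 1.4x4 + 0.28x5 with:
  1x1 + 9x2 + 14x3 + 678x4 + 7x5 ≥ 249   (manganese)
  0.1x1 + 5x2 + 0.6x3 + 17.2x4 + 2.7x5 ≥ 23.7   (carbon)
  x1, x2, x3, x4, x5 ≥ 0.
The optimal basis is {scrap grade C, silicomanganese}; pure iron, stainless scrap, steel scrap drop out. The manganese and carbon requirements are met with equality.
So scrap grade C = 3.643 kg, silicomanganese = 0.3189 kg.
Cost = 0.22·3.643 + 1.4·0.3189 = 1.2479.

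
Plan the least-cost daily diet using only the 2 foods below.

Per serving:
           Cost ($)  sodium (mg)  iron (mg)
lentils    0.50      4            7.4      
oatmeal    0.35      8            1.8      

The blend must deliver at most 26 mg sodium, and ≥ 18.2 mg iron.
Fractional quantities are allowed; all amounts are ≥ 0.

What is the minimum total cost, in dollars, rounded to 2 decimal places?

$1.23

Let x1 = servings of lentils, x2 = servings of oatmeal.
Minimize 0.5x1 + 0.35x2 s.t.:
  4x1 + 8x2 ≤ 26   (sodium)
  7.4x1 + 1.8x2 ≥ 18.2   (iron)
  x1, x2 ≥ 0.
The cheapest feasible vertex uses only lentils; oatmeal is not used. The iron requirement is met with equality.
Optimal quantities: lentils = 2.459 servings.
Objective = 0.5·2.459 = 1.2295.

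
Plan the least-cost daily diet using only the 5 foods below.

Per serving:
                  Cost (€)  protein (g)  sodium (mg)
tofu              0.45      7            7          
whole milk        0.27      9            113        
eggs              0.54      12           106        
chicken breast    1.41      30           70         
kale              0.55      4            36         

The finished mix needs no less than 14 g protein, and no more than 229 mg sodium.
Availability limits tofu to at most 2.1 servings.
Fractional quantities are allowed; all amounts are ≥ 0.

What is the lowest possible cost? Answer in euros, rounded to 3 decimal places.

Set it up as a linear program. Let x1 = servings of tofu, x2 = servings of whole milk, x3 = servings of eggs, x4 = servings of chicken breast, x5 = servings of kale.
Minimize 0.45x1 + 0.27x2 + 0.54x3 + 1.41x4 + 0.55x5 s.t.:
  7x1 + 9x2 + 12x3 + 30x4 + 4x5 ≥ 14   (protein)
  7x1 + 113x2 + 106x3 + 70x4 + 36x5 ≤ 229   (sodium)
  x1 ≤ 2.1
  x1, x2, x3, x4, x5 ≥ 0.
The optimal basis is {whole milk}; tofu, eggs, chicken breast, kale drop out. Binding constraint: protein.
Optimal quantities: whole milk = 1.556 servings.
Cost = 0.27·1.556 = 0.42012.

€0.420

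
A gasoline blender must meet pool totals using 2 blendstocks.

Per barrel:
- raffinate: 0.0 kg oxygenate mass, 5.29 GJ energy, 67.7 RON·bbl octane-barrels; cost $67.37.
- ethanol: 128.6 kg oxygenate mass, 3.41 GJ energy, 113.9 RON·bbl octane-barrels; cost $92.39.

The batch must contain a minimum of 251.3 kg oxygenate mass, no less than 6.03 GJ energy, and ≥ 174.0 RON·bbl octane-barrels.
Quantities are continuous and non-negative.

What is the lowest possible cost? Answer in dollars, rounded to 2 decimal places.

Let x1 = barrels of raffinate, x2 = barrels of ethanol.
Minimise 67.37x1 + 92.39x2 with:
  128.6x2 ≥ 251.3   (oxygenate mass)
  5.29x1 + 3.41x2 ≥ 6.03   (energy)
  67.7x1 + 113.9x2 ≥ 174   (octane-barrels)
  x1, x2 ≥ 0.
The minimum-cost mix takes nothing from raffinate — only ethanol. The oxygenate mass requirement is met with equality.
That vertex is x2 = 1.9541.
Hence cost = 92.39·1.9541 = $180.5393.

$180.54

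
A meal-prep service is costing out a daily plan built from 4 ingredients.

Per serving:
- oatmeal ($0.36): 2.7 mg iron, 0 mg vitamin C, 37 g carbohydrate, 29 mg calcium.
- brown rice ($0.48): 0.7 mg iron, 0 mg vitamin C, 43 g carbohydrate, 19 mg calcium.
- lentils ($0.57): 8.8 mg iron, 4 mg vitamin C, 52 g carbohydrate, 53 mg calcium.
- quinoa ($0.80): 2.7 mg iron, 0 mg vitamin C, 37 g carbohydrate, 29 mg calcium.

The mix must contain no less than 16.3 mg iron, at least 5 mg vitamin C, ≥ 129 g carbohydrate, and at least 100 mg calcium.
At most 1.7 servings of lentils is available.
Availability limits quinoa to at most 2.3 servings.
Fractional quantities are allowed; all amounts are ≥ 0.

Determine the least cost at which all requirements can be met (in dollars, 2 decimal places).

Let x1 = servings of oatmeal, x2 = servings of brown rice, x3 = servings of lentils, x4 = servings of quinoa.
Minimise 0.36x1 + 0.48x2 + 0.57x3 + 0.8x4 s.t.:
  2.7x1 + 0.7x2 + 8.8x3 + 2.7x4 ≥ 16.3   (iron)
  4x3 ≥ 5   (vitamin C)
  37x1 + 43x2 + 52x3 + 37x4 ≥ 129   (carbohydrate)
  29x1 + 19x2 + 53x3 + 29x4 ≥ 100   (calcium)
  x3 ≤ 1.7
  x4 ≤ 2.3
  x1, x2, x3, x4 ≥ 0.
The minimum-cost mix takes nothing from brown rice, quinoa — only oatmeal, lentils. Binding constraints: iron and carbohydrate.
So oatmeal = 1.553 servings, lentils = 1.376 servings.
Hence cost = 0.36·1.553 + 0.57·1.376 = $1.3434.

$1.34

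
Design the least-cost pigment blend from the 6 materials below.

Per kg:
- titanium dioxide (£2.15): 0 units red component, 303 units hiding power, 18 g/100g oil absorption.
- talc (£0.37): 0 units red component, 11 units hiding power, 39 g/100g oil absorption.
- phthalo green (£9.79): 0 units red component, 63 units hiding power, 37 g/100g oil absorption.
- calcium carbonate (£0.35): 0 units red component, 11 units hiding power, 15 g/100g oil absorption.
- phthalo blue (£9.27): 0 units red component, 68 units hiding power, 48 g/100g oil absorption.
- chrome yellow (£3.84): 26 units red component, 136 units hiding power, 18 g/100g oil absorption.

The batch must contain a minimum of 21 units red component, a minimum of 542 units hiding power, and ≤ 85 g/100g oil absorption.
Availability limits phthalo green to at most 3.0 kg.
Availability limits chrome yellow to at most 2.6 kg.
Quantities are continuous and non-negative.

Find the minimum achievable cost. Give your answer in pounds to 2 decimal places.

£6.17

Let x1 = kg of titanium dioxide, x2 = kg of talc, x3 = kg of phthalo green, x4 = kg of calcium carbonate, x5 = kg of phthalo blue, x6 = kg of chrome yellow.
Minimise 2.15x1 + 0.37x2 + 9.79x3 + 0.35x4 + 9.27x5 + 3.84x6 subject to:
  26x6 ≥ 21   (red component)
  303x1 + 11x2 + 63x3 + 11x4 + 68x5 + 136x6 ≥ 542   (hiding power)
  18x1 + 39x2 + 37x3 + 15x4 + 48x5 + 18x6 ≤ 85   (oil absorption)
  x3 ≤ 3
  x6 ≤ 2.6
  x1, x2, x3, x4, x5, x6 ≥ 0.
The cheapest feasible vertex uses only titanium dioxide, chrome yellow; talc, phthalo green, calcium carbonate, phthalo blue are not used. The red component and hiding power requirements are met with equality.
That vertex is x1 = 1.426, x6 = 0.8077.
Cost = 2.15·1.426 + 3.84·0.8077 = 6.1675.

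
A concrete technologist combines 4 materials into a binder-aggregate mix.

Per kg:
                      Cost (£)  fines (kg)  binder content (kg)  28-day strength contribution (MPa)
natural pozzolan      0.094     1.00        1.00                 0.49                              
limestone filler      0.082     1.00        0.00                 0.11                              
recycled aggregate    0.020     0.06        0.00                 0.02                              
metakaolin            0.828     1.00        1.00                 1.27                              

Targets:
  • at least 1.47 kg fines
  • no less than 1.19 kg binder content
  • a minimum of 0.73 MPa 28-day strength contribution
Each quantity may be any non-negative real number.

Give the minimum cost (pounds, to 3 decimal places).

£0.140

Let x1 = kg of natural pozzolan, x2 = kg of limestone filler, x3 = kg of recycled aggregate, x4 = kg of metakaolin.
min 0.094x1 + 0.082x2 + 0.02x3 + 0.828x4 s.t.:
  1x1 + 1x2 + 0.06x3 + 1x4 ≥ 1.47   (fines)
  1x1 + 1x4 ≥ 1.19   (binder content)
  0.49x1 + 0.11x2 + 0.02x3 + 1.27x4 ≥ 0.73   (28-day strength contribution)
  x1, x2, x3, x4 ≥ 0.
The minimum-cost mix takes nothing from limestone filler, recycled aggregate, metakaolin — only natural pozzolan. Binding constraint: 28-day strength contribution.
So natural pozzolan = 1.49 kg.
Hence cost = 0.094·1.49 = £0.14006.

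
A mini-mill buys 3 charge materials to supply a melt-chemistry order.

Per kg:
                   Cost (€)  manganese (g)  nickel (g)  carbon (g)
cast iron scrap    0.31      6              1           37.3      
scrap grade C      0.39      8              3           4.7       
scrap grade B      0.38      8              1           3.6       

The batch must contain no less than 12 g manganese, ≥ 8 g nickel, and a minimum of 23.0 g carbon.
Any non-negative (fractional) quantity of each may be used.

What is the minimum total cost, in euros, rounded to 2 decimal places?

€1.09

Let x1 = kg of cast iron scrap, x2 = kg of scrap grade C, x3 = kg of scrap grade B.
min 0.31x1 + 0.39x2 + 0.38x3 subject to:
  6x1 + 8x2 + 8x3 ≥ 12   (manganese)
  1x1 + 3x2 + 1x3 ≥ 8   (nickel)
  37.3x1 + 4.7x2 + 3.6x3 ≥ 23   (carbon)
  x1, x2, x3 ≥ 0.
The minimum-cost mix takes nothing from scrap grade B — only cast iron scrap, scrap grade C. There the nickel and carbon constraints are tight.
So cast iron scrap = 0.2929 kg, scrap grade C = 2.569 kg.
Objective = 0.31·0.2929 + 0.39·2.569 = 1.0927.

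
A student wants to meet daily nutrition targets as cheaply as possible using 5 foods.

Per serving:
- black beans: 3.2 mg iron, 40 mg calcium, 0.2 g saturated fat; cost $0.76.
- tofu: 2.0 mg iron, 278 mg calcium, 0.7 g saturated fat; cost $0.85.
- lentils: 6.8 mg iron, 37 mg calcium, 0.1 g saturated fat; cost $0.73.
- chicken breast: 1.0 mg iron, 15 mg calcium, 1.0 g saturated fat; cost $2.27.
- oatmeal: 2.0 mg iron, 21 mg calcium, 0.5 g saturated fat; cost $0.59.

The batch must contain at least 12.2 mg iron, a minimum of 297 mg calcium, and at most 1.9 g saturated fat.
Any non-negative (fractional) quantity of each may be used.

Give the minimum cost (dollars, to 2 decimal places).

Let x1 = servings of black beans, x2 = servings of tofu, x3 = servings of lentils, x4 = servings of chicken breast, x5 = servings of oatmeal.
Minimise 0.76x1 + 0.85x2 + 0.73x3 + 2.27x4 + 0.59x5 subject to:
  3.2x1 + 2x2 + 6.8x3 + 1x4 + 2x5 ≥ 12.2   (iron)
  40x1 + 278x2 + 37x3 + 15x4 + 21x5 ≥ 297   (calcium)
  0.2x1 + 0.7x2 + 0.1x3 + 1x4 + 0.5x5 ≤ 1.9   (saturated fat)
  x1, x2, x3, x4, x5 ≥ 0.
The minimum-cost mix takes nothing from black beans, chicken breast, oatmeal — only tofu, lentils. Binding constraints: iron and calcium.
Optimal quantities: tofu = 0.8634 servings, lentils = 1.54 servings.
Cost = 0.85·0.8634 + 0.73·1.54 = 1.8581.

$1.86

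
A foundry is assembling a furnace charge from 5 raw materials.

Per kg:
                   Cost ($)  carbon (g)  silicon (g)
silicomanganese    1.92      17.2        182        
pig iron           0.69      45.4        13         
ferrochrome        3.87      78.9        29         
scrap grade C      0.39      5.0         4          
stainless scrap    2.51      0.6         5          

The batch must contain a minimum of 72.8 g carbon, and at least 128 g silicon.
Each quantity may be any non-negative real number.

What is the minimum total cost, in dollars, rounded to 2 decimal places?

$2.11

Set it up as a linear program. Let x1 = kg of silicomanganese, x2 = kg of pig iron, x3 = kg of ferrochrome, x4 = kg of scrap grade C, x5 = kg of stainless scrap.
Minimise 1.92x1 + 0.69x2 + 3.87x3 + 0.39x4 + 2.51x5 with:
  17.2x1 + 45.4x2 + 78.9x3 + 5x4 + 0.6x5 ≥ 72.8   (carbon)
  182x1 + 13x2 + 29x3 + 4x4 + 5x5 ≥ 128   (silicon)
  x1, x2, x3, x4, x5 ≥ 0.
The minimum-cost mix takes nothing from ferrochrome, scrap grade C, stainless scrap — only silicomanganese, pig iron. The carbon and silicon requirements are met with equality.
Solving gives x1 = 0.6051, x2 = 1.374.
Hence cost = 1.92·0.6051 + 0.69·1.374 = $2.1099.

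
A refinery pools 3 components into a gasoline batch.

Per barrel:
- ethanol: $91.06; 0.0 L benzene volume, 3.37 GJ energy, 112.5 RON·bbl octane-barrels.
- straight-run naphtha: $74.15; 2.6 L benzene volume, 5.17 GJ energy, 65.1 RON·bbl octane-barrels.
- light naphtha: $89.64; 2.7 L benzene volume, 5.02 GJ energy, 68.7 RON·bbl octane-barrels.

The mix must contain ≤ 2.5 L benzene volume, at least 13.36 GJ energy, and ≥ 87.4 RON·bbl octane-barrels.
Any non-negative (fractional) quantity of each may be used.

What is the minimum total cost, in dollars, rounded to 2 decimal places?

$297.97

Set it up as a linear program. Let x1 = barrels of ethanol, x2 = barrels of straight-run naphtha, x3 = barrels of light naphtha.
Minimize 91.06x1 + 74.15x2 + 89.64x3 with:
  2.6x2 + 2.7x3 ≤ 2.5   (benzene volume)
  3.37x1 + 5.17x2 + 5.02x3 ≥ 13.36   (energy)
  112.5x1 + 65.1x2 + 68.7x3 ≥ 87.4   (octane-barrels)
  x1, x2, x3 ≥ 0.
The cheapest feasible vertex uses only ethanol, straight-run naphtha; light naphtha is not used. The benzene volume and energy requirements are met with equality.
Solving gives x1 = 2.4893, x2 = 0.96154.
Cost = 91.06·2.4893 + 74.15·0.96154 = 297.9738.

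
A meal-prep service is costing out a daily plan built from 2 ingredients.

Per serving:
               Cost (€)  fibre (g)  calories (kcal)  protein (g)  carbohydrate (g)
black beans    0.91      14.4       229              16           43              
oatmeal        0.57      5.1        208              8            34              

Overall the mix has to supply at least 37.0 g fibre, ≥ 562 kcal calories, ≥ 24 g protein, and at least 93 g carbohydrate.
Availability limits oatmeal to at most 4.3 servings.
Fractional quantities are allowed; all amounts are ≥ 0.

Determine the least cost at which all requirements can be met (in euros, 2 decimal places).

Set it up as a linear program. Let x1 = servings of black beans, x2 = servings of oatmeal.
Minimise 0.91x1 + 0.57x2 with:
  14.4x1 + 5.1x2 ≥ 37   (fibre)
  229x1 + 208x2 ≥ 562   (calories)
  16x1 + 8x2 ≥ 24   (protein)
  43x1 + 34x2 ≥ 93   (carbohydrate)
  x2 ≤ 4.3
  x1, x2 ≥ 0.
At the optimum only black beans is positive (oatmeal = 0). The fibre requirement is met with equality.
Optimal quantities: black beans = 2.569 servings.
Hence cost = 0.91·2.569 = €2.3378.

€2.34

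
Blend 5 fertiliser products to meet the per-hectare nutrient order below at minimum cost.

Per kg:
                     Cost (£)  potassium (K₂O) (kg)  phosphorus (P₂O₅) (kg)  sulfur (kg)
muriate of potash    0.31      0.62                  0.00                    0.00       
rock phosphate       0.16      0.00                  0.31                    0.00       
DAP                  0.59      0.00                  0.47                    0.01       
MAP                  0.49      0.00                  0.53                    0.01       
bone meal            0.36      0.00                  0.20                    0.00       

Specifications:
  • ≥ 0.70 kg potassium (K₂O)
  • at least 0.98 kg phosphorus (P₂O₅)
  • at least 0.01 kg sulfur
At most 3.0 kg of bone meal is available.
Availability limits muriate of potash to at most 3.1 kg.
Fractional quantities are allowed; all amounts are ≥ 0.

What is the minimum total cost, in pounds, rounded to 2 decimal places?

This is a linear program. Let x1 = kg of muriate of potash, x2 = kg of rock phosphate, x3 = kg of DAP, x4 = kg of MAP, x5 = kg of bone meal.
min 0.31x1 + 0.16x2 + 0.59x3 + 0.49x4 + 0.36x5 with:
  0.62x1 ≥ 0.7   (potassium (K₂O))
  0.31x2 + 0.47x3 + 0.53x4 + 0.2x5 ≥ 0.98   (phosphorus (P₂O₅))
  0.01x3 + 0.01x4 ≥ 0.01   (sulfur)
  x5 ≤ 3
  x1 ≤ 3.1
  x1, x2, x3, x4, x5 ≥ 0.
The optimal basis is {muriate of potash, rock phosphate, MAP}; DAP, bone meal drop out. The potassium (K₂O), phosphorus (P₂O₅), sulfur requirements are met with equality.
Optimal quantities: muriate of potash = 1.129 kg, rock phosphate = 1.452 kg, MAP = 1 kg.
Cost = 0.31·1.129 + 0.16·1.452 + 0.49·1 = 1.0723.

£1.07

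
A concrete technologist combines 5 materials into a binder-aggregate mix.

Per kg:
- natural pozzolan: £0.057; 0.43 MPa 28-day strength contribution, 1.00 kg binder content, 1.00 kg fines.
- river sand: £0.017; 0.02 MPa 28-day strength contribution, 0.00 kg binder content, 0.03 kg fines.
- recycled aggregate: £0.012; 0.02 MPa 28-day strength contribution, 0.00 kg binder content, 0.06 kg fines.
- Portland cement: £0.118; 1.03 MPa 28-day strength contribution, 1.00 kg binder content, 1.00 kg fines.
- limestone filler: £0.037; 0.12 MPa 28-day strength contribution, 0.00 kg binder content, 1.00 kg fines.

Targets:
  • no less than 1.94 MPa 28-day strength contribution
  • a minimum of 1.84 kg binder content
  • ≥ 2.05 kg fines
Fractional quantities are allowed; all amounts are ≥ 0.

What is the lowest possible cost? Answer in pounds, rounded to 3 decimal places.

£0.224

Let x1 = kg of natural pozzolan, x2 = kg of river sand, x3 = kg of recycled aggregate, x4 = kg of Portland cement, x5 = kg of limestone filler.
Minimize 0.057x1 + 0.017x2 + 0.012x3 + 0.118x4 + 0.037x5 with:
  0.43x1 + 0.02x2 + 0.02x3 + 1.03x4 + 0.12x5 ≥ 1.94   (28-day strength contribution)
  1x1 + 1x4 ≥ 1.84   (binder content)
  1x1 + 0.03x2 + 0.06x3 + 1x4 + 1x5 ≥ 2.05   (fines)
  x1, x2, x3, x4, x5 ≥ 0.
At the optimum only natural pozzolan, Portland cement are positive (river sand, recycled aggregate, limestone filler = 0). The 28-day strength contribution and fines requirements are met with equality.
That vertex is x1 = 0.2858, x4 = 1.764.
Objective = 0.057·0.2858 + 0.118·1.764 = 0.22444.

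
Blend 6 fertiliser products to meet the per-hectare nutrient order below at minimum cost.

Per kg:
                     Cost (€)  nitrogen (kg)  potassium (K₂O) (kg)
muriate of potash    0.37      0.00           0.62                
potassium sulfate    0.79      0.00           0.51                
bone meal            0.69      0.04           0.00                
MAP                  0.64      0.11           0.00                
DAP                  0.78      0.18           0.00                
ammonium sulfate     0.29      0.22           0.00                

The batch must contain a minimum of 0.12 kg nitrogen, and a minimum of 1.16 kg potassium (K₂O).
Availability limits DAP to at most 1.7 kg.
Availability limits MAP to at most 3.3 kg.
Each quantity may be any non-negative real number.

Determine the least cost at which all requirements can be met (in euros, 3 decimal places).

Set it up as a linear program. Let x1 = kg of muriate of potash, x2 = kg of potassium sulfate, x3 = kg of bone meal, x4 = kg of MAP, x5 = kg of DAP, x6 = kg of ammonium sulfate.
Minimise 0.37x1 + 0.79x2 + 0.69x3 + 0.64x4 + 0.78x5 + 0.29x6 with:
  0.04x3 + 0.11x4 + 0.18x5 + 0.22x6 ≥ 0.12   (nitrogen)
  0.62x1 + 0.51x2 ≥ 1.16   (potassium (K₂O))
  x5 ≤ 1.7
  x4 ≤ 3.3
  x1, x2, x3, x4, x5, x6 ≥ 0.
The optimal basis is {muriate of potash, ammonium sulfate}; potassium sulfate, bone meal, MAP, DAP drop out. There the nitrogen and potassium (K₂O) constraints are tight.
So muriate of potash = 1.871 kg, ammonium sulfate = 0.5455 kg.
Objective = 0.37·1.871 + 0.29·0.5455 = 0.85047.

€0.850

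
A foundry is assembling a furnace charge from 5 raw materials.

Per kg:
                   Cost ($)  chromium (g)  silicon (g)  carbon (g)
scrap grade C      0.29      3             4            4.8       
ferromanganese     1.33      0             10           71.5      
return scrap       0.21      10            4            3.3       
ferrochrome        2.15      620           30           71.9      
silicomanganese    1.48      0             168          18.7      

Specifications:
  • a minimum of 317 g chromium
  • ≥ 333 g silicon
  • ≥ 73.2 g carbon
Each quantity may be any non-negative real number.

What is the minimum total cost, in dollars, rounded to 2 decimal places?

Set it up as a linear program. Let x1 = kg of scrap grade C, x2 = kg of ferromanganese, x3 = kg of return scrap, x4 = kg of ferrochrome, x5 = kg of silicomanganese.
min 0.29x1 + 1.33x2 + 0.21x3 + 2.15x4 + 1.48x5 with:
  3x1 + 10x3 + 620x4 ≥ 317   (chromium)
  4x1 + 10x2 + 4x3 + 30x4 + 168x5 ≥ 333   (silicon)
  4.8x1 + 71.5x2 + 3.3x3 + 71.9x4 + 18.7x5 ≥ 73.2   (carbon)
  x1, x2, x3, x4, x5 ≥ 0.
At the optimum only ferromanganese, ferrochrome, silicomanganese are positive (scrap grade C, return scrap = 0). Binding constraints: chromium, silicon, carbon.
Solving gives x2 = 0.01534, x4 = 0.5113, x5 = 1.89.
Hence cost = 1.33·0.01534 + 2.15·0.5113 + 1.48·1.89 = $3.9169.

$3.92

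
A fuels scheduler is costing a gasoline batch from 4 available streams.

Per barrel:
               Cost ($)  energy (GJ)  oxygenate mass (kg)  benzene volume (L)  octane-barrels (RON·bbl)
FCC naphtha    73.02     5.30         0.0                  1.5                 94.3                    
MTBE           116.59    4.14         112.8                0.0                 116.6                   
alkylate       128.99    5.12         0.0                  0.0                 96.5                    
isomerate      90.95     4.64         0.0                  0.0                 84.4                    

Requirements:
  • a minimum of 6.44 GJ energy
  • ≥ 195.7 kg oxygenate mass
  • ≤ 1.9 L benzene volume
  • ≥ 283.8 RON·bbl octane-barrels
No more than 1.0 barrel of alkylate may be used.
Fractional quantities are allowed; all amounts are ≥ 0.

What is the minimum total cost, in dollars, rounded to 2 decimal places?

Treat it as an LP. Let x1 = barrels of FCC naphtha, x2 = barrels of MTBE, x3 = barrels of alkylate, x4 = barrels of isomerate.
Minimise 73.02x1 + 116.59x2 + 128.99x3 + 90.95x4 with:
  5.3x1 + 4.14x2 + 5.12x3 + 4.64x4 ≥ 6.44   (energy)
  112.8x2 ≥ 195.7   (oxygenate mass)
  1.5x1 ≤ 1.9   (benzene volume)
  94.3x1 + 116.6x2 + 96.5x3 + 84.4x4 ≥ 283.8   (octane-barrels)
  x3 ≤ 1
  x1, x2, x3, x4 ≥ 0.
At the optimum only FCC naphtha, MTBE are positive (alkylate, isomerate = 0). The oxygenate mass and octane-barrels requirements are met with equality.
So FCC naphtha = 0.8643 barrels, MTBE = 1.735 barrels.
Hence cost = 73.02·0.8643 + 116.59·1.735 = $265.3948.

$265.39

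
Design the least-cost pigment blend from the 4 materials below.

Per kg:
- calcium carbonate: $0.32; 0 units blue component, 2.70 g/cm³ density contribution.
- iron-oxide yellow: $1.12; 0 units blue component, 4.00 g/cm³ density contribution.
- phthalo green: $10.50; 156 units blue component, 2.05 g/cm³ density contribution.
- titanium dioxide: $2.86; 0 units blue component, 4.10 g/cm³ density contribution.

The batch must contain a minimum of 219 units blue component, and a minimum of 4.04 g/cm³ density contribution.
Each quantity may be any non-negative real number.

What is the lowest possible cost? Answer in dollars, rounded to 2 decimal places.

Set it up as a linear program. Let x1 = kg of calcium carbonate, x2 = kg of iron-oxide yellow, x3 = kg of phthalo green, x4 = kg of titanium dioxide.
Minimize 0.32x1 + 1.12x2 + 10.5x3 + 2.86x4 s.t.:
  156x3 ≥ 219   (blue component)
  2.7x1 + 4x2 + 2.05x3 + 4.1x4 ≥ 4.04   (density contribution)
  x1, x2, x3, x4 ≥ 0.
The optimal basis is {calcium carbonate, phthalo green}; iron-oxide yellow, titanium dioxide drop out. There the blue component and density contribution constraints are tight.
That vertex is x1 = 0.4304, x3 = 1.404.
Hence cost = 0.32·0.4304 + 10.5·1.404 = $14.8797.

$14.88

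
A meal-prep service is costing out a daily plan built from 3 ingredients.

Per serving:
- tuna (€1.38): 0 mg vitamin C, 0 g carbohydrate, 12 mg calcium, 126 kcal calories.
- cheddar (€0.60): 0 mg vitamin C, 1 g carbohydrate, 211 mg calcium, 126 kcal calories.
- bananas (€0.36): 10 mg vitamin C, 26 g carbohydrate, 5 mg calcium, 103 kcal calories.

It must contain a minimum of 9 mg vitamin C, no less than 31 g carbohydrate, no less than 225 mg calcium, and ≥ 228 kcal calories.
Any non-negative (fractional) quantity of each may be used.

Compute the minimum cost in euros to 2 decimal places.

€1.04

Set it up as a linear program. Let x1 = servings of tuna, x2 = servings of cheddar, x3 = servings of bananas.
Minimize 1.38x1 + 0.6x2 + 0.36x3 subject to:
  10x3 ≥ 9   (vitamin C)
  1x2 + 26x3 ≥ 31   (carbohydrate)
  12x1 + 211x2 + 5x3 ≥ 225   (calcium)
  126x1 + 126x2 + 103x3 ≥ 228   (calories)
  x1, x2, x3 ≥ 0.
At the optimum only cheddar, bananas are positive (tuna = 0). Binding constraints: carbohydrate and calcium.
So cheddar = 1.039 servings, bananas = 1.152 servings.
Total cost: 0.6·1.039 + 0.36·1.152 = 1.0381.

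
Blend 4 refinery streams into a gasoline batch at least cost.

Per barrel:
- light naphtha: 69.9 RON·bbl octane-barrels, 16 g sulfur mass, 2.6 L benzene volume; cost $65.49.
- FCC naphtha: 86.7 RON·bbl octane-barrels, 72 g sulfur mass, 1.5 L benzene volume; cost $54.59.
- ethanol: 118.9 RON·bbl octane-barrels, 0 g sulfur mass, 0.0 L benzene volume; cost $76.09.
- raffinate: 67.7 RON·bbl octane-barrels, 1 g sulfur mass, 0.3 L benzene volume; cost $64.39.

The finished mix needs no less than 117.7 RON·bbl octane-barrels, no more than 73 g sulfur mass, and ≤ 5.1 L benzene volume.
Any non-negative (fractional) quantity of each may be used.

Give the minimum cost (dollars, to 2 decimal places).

$74.42

Let x1 = barrels of light naphtha, x2 = barrels of FCC naphtha, x3 = barrels of ethanol, x4 = barrels of raffinate.
Minimize 65.49x1 + 54.59x2 + 76.09x3 + 64.39x4 s.t.:
  69.9x1 + 86.7x2 + 118.9x3 + 67.7x4 ≥ 117.7   (octane-barrels)
  16x1 + 72x2 + 1x4 ≤ 73   (sulfur mass)
  2.6x1 + 1.5x2 + 0.3x4 ≤ 5.1   (benzene volume)
  x1, x2, x3, x4 ≥ 0.
The optimal basis is {FCC naphtha, ethanol}; light naphtha, raffinate drop out. The octane-barrels and sulfur mass requirements are met with equality.
Solving gives x2 = 1.014, x3 = 0.2506.
Objective = 54.59·1.014 + 76.09·0.2506 = 74.4224.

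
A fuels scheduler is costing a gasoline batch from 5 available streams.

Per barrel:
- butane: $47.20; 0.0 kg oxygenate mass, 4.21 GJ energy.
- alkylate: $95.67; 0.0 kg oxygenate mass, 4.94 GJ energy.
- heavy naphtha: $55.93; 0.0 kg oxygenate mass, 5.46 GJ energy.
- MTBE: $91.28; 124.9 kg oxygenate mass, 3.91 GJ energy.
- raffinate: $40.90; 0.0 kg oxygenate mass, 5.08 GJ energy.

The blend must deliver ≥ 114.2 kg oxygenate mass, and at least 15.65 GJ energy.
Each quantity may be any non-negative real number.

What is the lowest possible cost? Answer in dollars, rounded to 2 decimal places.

$180.68

Set it up as a linear program. Let x1 = barrels of butane, x2 = barrels of alkylate, x3 = barrels of heavy naphtha, x4 = barrels of MTBE, x5 = barrels of raffinate.
Minimize 47.2x1 + 95.67x2 + 55.93x3 + 91.28x4 + 40.9x5 with:
  124.9x4 ≥ 114.2   (oxygenate mass)
  4.21x1 + 4.94x2 + 5.46x3 + 3.91x4 + 5.08x5 ≥ 15.65   (energy)
  x1, x2, x3, x4, x5 ≥ 0.
The minimum-cost mix takes nothing from butane, alkylate, heavy naphtha — only MTBE, raffinate. There the oxygenate mass and energy constraints are tight.
Optimal quantities: MTBE = 0.9143 barrels, raffinate = 2.377 barrels.
Cost = 91.28·0.9143 + 40.9·2.377 = 180.6766.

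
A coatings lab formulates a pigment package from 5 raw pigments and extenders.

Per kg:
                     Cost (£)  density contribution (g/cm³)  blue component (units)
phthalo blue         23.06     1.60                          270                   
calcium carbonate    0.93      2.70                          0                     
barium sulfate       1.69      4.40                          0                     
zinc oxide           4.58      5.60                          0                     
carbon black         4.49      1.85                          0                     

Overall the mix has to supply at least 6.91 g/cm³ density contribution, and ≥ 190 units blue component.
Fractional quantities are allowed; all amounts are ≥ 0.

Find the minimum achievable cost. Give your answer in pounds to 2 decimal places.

Treat it as an LP. Let x1 = kg of phthalo blue, x2 = kg of calcium carbonate, x3 = kg of barium sulfate, x4 = kg of zinc oxide, x5 = kg of carbon black.
Minimize 23.06x1 + 0.93x2 + 1.69x3 + 4.58x4 + 4.49x5 s.t.:
  1.6x1 + 2.7x2 + 4.4x3 + 5.6x4 + 1.85x5 ≥ 6.91   (density contribution)
  270x1 ≥ 190   (blue component)
  x1, x2, x3, x4, x5 ≥ 0.
The minimum-cost mix takes nothing from barium sulfate, zinc oxide, carbon black — only phthalo blue, calcium carbonate. There the density contribution and blue component constraints are tight.
Solving gives x1 = 0.7037, x2 = 2.142.
Objective = 23.06·0.7037 + 0.93·2.142 = 18.2194.

£18.22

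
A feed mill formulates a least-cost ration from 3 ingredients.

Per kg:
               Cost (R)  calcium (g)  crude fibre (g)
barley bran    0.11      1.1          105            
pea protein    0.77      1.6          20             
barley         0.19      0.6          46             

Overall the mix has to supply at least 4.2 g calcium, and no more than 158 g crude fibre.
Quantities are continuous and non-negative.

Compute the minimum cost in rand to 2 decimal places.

R1.54

Let x1 = kg of barley bran, x2 = kg of pea protein, x3 = kg of barley.
min 0.11x1 + 0.77x2 + 0.19x3 with:
  1.1x1 + 1.6x2 + 0.6x3 ≥ 4.2   (calcium)
  105x1 + 20x2 + 46x3 ≤ 158   (crude fibre)
  x1, x2, x3 ≥ 0.
The optimal basis is {barley bran, pea protein}; barley drops out. There the calcium and crude fibre constraints are tight.
So barley bran = 1.156 kg, pea protein = 1.83 kg.
Objective = 0.11·1.156 + 0.77·1.83 = 1.5363.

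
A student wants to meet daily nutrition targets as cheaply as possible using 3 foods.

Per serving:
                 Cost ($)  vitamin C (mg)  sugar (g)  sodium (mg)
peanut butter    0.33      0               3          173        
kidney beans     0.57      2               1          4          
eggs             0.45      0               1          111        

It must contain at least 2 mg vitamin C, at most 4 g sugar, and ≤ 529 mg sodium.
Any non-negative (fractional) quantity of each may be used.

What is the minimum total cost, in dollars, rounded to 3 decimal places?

Let x1 = servings of peanut butter, x2 = servings of kidney beans, x3 = servings of eggs.
min 0.33x1 + 0.57x2 + 0.45x3 with:
  2x2 ≥ 2   (vitamin C)
  3x1 + 1x2 + 1x3 ≤ 4   (sugar)
  173x1 + 4x2 + 111x3 ≤ 529   (sodium)
  x1, x2, x3 ≥ 0.
The minimum-cost mix takes nothing from peanut butter, eggs — only kidney beans. There the vitamin C constraint is tight.
So kidney beans = 1 serving.
Objective = 0.57·1 = 0.57000.

$0.570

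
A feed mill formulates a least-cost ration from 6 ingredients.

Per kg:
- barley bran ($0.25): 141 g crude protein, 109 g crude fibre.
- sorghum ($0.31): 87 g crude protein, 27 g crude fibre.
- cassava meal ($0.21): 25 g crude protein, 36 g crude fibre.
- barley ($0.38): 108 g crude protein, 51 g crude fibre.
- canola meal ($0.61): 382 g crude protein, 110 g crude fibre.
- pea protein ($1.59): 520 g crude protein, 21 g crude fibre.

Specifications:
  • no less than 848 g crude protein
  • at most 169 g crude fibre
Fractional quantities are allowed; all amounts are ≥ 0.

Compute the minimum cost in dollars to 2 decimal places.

$1.80

Let x1 = kg of barley bran, x2 = kg of sorghum, x3 = kg of cassava meal, x4 = kg of barley, x5 = kg of canola meal, x6 = kg of pea protein.
Minimize 0.25x1 + 0.31x2 + 0.21x3 + 0.38x4 + 0.61x5 + 1.59x6 s.t.:
  141x1 + 87x2 + 25x3 + 108x4 + 382x5 + 520x6 ≥ 848   (crude protein)
  109x1 + 27x2 + 36x3 + 51x4 + 110x5 + 21x6 ≤ 169   (crude fibre)
  x1, x2, x3, x4, x5, x6 ≥ 0.
The minimum-cost mix takes nothing from barley bran, sorghum, cassava meal, barley — only canola meal, pea protein. The crude protein and crude fibre requirements are met with equality.
So canola meal = 1.425 kg, pea protein = 0.584 kg.
Hence cost = 0.61·1.425 + 1.59·0.584 = $1.7978.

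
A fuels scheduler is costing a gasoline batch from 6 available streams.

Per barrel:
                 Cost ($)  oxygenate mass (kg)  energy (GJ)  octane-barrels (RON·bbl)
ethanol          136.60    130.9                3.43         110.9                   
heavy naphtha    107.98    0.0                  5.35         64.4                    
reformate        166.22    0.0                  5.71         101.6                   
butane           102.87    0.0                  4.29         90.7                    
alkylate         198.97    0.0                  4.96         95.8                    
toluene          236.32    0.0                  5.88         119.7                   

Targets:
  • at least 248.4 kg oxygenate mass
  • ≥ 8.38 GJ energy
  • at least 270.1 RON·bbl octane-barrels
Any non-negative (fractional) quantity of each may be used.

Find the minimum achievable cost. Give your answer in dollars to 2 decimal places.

Let x1 = barrels of ethanol, x2 = barrels of heavy naphtha, x3 = barrels of reformate, x4 = barrels of butane, x5 = barrels of alkylate, x6 = barrels of toluene.
min 136.6x1 + 107.98x2 + 166.22x3 + 102.87x4 + 198.97x5 + 236.32x6 s.t.:
  130.9x1 ≥ 248.4   (oxygenate mass)
  3.43x1 + 5.35x2 + 5.71x3 + 4.29x4 + 4.96x5 + 5.88x6 ≥ 8.38   (energy)
  110.9x1 + 64.4x2 + 101.6x3 + 90.7x4 + 95.8x5 + 119.7x6 ≥ 270.1   (octane-barrels)
  x1, x2, x3, x4, x5, x6 ≥ 0.
At the optimum only ethanol, butane are positive (heavy naphtha, reformate, alkylate, toluene = 0). The oxygenate mass and octane-barrels requirements are met with equality.
Solving gives x1 = 1.8976, x4 = 0.65769.
Cost = 136.6·1.8976 + 102.87·0.65769 = 326.8687.

$326.87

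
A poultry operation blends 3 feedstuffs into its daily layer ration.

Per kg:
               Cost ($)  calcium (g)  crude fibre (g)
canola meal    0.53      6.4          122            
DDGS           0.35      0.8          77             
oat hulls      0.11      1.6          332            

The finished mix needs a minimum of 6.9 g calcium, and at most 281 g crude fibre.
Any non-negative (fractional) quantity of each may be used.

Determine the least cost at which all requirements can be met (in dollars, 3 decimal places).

$0.560

Treat it as an LP. Let x1 = kg of canola meal, x2 = kg of DDGS, x3 = kg of oat hulls.
Minimize 0.53x1 + 0.35x2 + 0.11x3 with:
  6.4x1 + 0.8x2 + 1.6x3 ≥ 6.9   (calcium)
  122x1 + 77x2 + 332x3 ≤ 281   (crude fibre)
  x1, x2, x3 ≥ 0.
The cheapest feasible vertex uses only canola meal, oat hulls; DDGS is not used. The calcium and crude fibre requirements are met with equality.
That vertex is x1 = 0.9542, x3 = 0.4958.
Hence cost = 0.53·0.9542 + 0.11·0.4958 = $0.56026.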